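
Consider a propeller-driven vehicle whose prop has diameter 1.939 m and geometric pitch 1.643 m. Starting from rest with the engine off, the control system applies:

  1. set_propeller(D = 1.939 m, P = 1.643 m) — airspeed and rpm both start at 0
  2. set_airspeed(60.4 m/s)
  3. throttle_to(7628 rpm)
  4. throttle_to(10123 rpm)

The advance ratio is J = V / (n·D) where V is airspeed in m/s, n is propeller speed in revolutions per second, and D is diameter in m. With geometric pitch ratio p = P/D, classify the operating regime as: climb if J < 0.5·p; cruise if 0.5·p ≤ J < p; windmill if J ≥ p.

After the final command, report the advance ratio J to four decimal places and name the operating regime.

set_propeller: D = 1.939 m, P = 1.643 m (p = P/D = 0.847344); state ← (V=0, rpm=0)
set_airspeed(60.4): V ← 60.4 m/s
throttle_to(7628): rpm ← 7628
throttle_to(10123): rpm ← 10123
final state: V = 60.4 m/s, rpm = 10123 → n = rpm/60 = 168.716667 rev/s
J = V / (n·D) = 60.4 / (168.716667 × 1.939) = 0.184630
regime bands: climb J<0.4237 | cruise [0.4237, 0.8473) | windmill J≥0.8473
J = 0.1846 → climb

J = 0.1846, regime = climb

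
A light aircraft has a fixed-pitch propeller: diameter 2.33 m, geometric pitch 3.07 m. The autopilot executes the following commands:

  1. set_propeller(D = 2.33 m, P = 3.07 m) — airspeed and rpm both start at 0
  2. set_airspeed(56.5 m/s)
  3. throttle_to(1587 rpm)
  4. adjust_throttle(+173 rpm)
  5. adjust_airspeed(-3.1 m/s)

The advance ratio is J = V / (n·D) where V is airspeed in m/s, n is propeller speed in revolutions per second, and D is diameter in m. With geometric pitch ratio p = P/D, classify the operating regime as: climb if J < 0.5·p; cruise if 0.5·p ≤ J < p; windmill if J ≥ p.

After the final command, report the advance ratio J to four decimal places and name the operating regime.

set_propeller: D = 2.33 m, P = 3.07 m (p = P/D = 1.317597); state ← (V=0, rpm=0)
set_airspeed(56.5): V ← 56.5 m/s
throttle_to(1587): rpm ← 1587
adjust_throttle(+173): rpm ← 1587 +173 = 1760
adjust_airspeed(-3.1): V ← 56.5 -3.1 = 53.4 m/s
final state: V = 53.4 m/s, rpm = 1760 → n = rpm/60 = 29.333333 rev/s
J = V / (n·D) = 53.4 / (29.333333 × 2.33) = 0.781311
regime bands: climb J<0.6588 | cruise [0.6588, 1.3176) | windmill J≥1.3176
J = 0.7813 → cruise

J = 0.7813, regime = cruise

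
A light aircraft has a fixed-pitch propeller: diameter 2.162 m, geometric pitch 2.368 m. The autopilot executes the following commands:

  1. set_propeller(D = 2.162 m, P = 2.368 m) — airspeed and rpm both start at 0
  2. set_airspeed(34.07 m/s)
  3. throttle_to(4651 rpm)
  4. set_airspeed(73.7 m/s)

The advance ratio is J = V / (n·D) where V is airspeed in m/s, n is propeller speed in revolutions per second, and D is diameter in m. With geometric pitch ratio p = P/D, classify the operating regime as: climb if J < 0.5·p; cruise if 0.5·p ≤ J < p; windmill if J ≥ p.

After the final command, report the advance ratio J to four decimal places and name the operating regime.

set_propeller: D = 2.162 m, P = 2.368 m (p = P/D = 1.095282); state ← (V=0, rpm=0)
set_airspeed(34.07): V ← 34.07 m/s
throttle_to(4651): rpm ← 4651
set_airspeed(73.7): V ← 73.7 m/s
final state: V = 73.7 m/s, rpm = 4651 → n = rpm/60 = 77.516667 rev/s
J = V / (n·D) = 73.7 / (77.516667 × 2.162) = 0.439761
regime bands: climb J<0.5476 | cruise [0.5476, 1.0953) | windmill J≥1.0953
J = 0.4398 → climb

J = 0.4398, regime = climb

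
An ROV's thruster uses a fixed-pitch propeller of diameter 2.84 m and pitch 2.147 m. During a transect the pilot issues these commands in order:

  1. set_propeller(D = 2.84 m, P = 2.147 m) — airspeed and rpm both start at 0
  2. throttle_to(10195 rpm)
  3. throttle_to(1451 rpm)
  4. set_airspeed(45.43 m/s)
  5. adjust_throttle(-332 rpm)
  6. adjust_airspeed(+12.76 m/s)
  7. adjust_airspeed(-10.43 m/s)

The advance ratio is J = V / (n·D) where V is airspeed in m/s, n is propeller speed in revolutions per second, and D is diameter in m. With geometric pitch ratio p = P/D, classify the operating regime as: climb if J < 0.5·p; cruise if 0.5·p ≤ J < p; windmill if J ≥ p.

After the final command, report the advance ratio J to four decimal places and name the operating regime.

J = 0.9017, regime = windmill

set_propeller: D = 2.84 m, P = 2.147 m (p = P/D = 0.755986); state ← (V=0, rpm=0)
throttle_to(10195): rpm ← 10195
throttle_to(1451): rpm ← 1451
set_airspeed(45.43): V ← 45.43 m/s
adjust_throttle(-332): rpm ← 1451 -332 = 1119
adjust_airspeed(+12.76): V ← 45.43 +12.76 = 58.19 m/s
adjust_airspeed(-10.43): V ← 58.19 -10.43 = 47.76 m/s
final state: V = 47.76 m/s, rpm = 1119 → n = rpm/60 = 18.650000 rev/s
J = V / (n·D) = 47.76 / (18.650000 × 2.84) = 0.901711
regime bands: climb J<0.3780 | cruise [0.3780, 0.7560) | windmill J≥0.7560
J = 0.9017 → windmill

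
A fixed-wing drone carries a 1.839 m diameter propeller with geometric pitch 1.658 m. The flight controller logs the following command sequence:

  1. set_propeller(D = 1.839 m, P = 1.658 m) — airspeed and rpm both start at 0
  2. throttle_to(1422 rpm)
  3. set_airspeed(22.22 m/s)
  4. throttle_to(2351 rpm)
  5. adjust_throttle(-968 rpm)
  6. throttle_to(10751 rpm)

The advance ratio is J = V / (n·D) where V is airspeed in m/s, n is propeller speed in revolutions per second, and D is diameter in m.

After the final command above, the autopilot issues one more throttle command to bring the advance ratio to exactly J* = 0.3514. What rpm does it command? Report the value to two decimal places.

rpm = 2063.06

set_propeller: D = 1.839 m, P = 1.658 m (p = P/D = 0.901577); state ← (V=0, rpm=0)
throttle_to(1422): rpm ← 1422
set_airspeed(22.22): V ← 22.22 m/s
throttle_to(2351): rpm ← 2351
adjust_throttle(-968): rpm ← 2351 -968 = 1383
throttle_to(10751): rpm ← 10751
final state: V = 22.22 m/s, rpm = 10751 → n = rpm/60 = 179.183333 rev/s
target J* = 0.3514; solve J* = V/(n·D) for n: n = V/(J*·D) = 22.22/(0.3514 × 1.839) = 34.384330 rev/s
rpm = 60·n = 2063.059809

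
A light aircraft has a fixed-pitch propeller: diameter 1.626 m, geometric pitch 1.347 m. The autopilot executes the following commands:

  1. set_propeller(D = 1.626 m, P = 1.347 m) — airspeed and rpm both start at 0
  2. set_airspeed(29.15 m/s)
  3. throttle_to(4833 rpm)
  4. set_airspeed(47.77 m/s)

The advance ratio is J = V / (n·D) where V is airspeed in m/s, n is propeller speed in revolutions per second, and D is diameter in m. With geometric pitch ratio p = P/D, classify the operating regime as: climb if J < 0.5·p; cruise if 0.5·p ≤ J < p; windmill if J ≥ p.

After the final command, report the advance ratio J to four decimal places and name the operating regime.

set_propeller: D = 1.626 m, P = 1.347 m (p = P/D = 0.828413); state ← (V=0, rpm=0)
set_airspeed(29.15): V ← 29.15 m/s
throttle_to(4833): rpm ← 4833
set_airspeed(47.77): V ← 47.77 m/s
final state: V = 47.77 m/s, rpm = 4833 → n = rpm/60 = 80.550000 rev/s
J = V / (n·D) = 47.77 / (80.550000 × 1.626) = 0.364728
regime bands: climb J<0.4142 | cruise [0.4142, 0.8284) | windmill J≥0.8284
J = 0.3647 → climb

J = 0.3647, regime = climb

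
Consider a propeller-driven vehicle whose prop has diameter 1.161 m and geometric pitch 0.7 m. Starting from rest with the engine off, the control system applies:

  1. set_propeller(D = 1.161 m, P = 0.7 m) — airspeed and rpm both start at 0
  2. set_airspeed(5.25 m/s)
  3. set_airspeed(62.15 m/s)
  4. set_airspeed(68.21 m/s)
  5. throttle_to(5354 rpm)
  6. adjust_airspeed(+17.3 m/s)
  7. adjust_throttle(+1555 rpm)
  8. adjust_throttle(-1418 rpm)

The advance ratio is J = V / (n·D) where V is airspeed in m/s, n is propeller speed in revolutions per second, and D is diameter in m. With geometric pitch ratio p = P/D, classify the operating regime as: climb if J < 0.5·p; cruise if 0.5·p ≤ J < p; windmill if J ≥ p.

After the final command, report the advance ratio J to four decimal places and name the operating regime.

J = 0.8048, regime = windmill

set_propeller: D = 1.161 m, P = 0.7 m (p = P/D = 0.602929); state ← (V=0, rpm=0)
set_airspeed(5.25): V ← 5.25 m/s
set_airspeed(62.15): V ← 62.15 m/s
set_airspeed(68.21): V ← 68.21 m/s
throttle_to(5354): rpm ← 5354
adjust_airspeed(+17.3): V ← 68.21 +17.3 = 85.51 m/s
adjust_throttle(+1555): rpm ← 5354 +1555 = 6909
adjust_throttle(-1418): rpm ← 6909 -1418 = 5491
final state: V = 85.51 m/s, rpm = 5491 → n = rpm/60 = 91.516667 rev/s
J = V / (n·D) = 85.51 / (91.516667 × 1.161) = 0.804794
regime bands: climb J<0.3015 | cruise [0.3015, 0.6029) | windmill J≥0.6029
J = 0.8048 → windmill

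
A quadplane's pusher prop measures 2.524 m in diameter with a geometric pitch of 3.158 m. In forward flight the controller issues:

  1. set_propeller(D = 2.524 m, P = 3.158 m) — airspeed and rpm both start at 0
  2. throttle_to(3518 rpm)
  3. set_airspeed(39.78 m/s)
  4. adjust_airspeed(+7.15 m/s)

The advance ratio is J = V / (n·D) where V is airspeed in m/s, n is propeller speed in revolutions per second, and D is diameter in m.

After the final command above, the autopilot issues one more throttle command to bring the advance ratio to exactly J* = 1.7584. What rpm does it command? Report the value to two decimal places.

set_propeller: D = 2.524 m, P = 3.158 m (p = P/D = 1.251189); state ← (V=0, rpm=0)
throttle_to(3518): rpm ← 3518
set_airspeed(39.78): V ← 39.78 m/s
adjust_airspeed(+7.15): V ← 39.78 +7.15 = 46.93 m/s
final state: V = 46.93 m/s, rpm = 3518 → n = rpm/60 = 58.633333 rev/s
target J* = 1.7584; solve J* = V/(n·D) for n: n = V/(J*·D) = 46.93/(1.7584 × 2.524) = 10.574103 rev/s
rpm = 60·n = 634.446168

rpm = 634.45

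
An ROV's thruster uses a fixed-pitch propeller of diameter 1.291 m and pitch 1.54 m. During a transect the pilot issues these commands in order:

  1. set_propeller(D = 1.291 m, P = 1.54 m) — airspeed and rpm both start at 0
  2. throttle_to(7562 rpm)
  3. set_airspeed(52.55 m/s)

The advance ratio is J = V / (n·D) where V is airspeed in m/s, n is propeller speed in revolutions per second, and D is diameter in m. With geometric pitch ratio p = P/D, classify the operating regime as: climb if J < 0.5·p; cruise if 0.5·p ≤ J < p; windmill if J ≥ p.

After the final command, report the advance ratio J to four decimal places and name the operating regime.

J = 0.3230, regime = climb

set_propeller: D = 1.291 m, P = 1.54 m (p = P/D = 1.192874); state ← (V=0, rpm=0)
throttle_to(7562): rpm ← 7562
set_airspeed(52.55): V ← 52.55 m/s
final state: V = 52.55 m/s, rpm = 7562 → n = rpm/60 = 126.033333 rev/s
J = V / (n·D) = 52.55 / (126.033333 × 1.291) = 0.322969
regime bands: climb J<0.5964 | cruise [0.5964, 1.1929) | windmill J≥1.1929
J = 0.3230 → climb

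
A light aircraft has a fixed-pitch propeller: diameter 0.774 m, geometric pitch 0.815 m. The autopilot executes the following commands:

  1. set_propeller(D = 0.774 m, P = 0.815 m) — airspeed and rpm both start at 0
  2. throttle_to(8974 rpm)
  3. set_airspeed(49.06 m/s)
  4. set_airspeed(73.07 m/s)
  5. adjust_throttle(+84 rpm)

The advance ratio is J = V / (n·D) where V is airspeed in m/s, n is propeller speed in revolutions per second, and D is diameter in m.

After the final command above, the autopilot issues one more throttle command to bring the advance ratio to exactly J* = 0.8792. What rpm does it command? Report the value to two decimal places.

set_propeller: D = 0.774 m, P = 0.815 m (p = P/D = 1.052972); state ← (V=0, rpm=0)
throttle_to(8974): rpm ← 8974
set_airspeed(49.06): V ← 49.06 m/s
set_airspeed(73.07): V ← 73.07 m/s
adjust_throttle(+84): rpm ← 8974 +84 = 9058
final state: V = 73.07 m/s, rpm = 9058 → n = rpm/60 = 150.966667 rev/s
target J* = 0.8792; solve J* = V/(n·D) for n: n = V/(J*·D) = 73.07/(0.8792 × 0.774) = 107.376802 rev/s
rpm = 60·n = 6442.608150

rpm = 6442.61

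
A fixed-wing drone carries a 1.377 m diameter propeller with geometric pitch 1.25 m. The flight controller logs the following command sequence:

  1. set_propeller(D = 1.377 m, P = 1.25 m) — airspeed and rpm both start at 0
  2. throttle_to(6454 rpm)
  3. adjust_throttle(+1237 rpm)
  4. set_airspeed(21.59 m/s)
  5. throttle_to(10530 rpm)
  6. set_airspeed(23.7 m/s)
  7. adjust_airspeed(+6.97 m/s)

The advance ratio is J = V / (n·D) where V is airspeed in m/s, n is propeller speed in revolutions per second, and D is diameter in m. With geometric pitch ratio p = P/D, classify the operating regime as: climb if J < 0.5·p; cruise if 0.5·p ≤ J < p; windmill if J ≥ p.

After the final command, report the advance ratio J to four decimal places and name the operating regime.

J = 0.1269, regime = climb

set_propeller: D = 1.377 m, P = 1.25 m (p = P/D = 0.907771); state ← (V=0, rpm=0)
throttle_to(6454): rpm ← 6454
adjust_throttle(+1237): rpm ← 6454 +1237 = 7691
set_airspeed(21.59): V ← 21.59 m/s
throttle_to(10530): rpm ← 10530
set_airspeed(23.7): V ← 23.7 m/s
adjust_airspeed(+6.97): V ← 23.7 +6.97 = 30.67 m/s
final state: V = 30.67 m/s, rpm = 10530 → n = rpm/60 = 175.500000 rev/s
J = V / (n·D) = 30.67 / (175.500000 × 1.377) = 0.126912
regime bands: climb J<0.4539 | cruise [0.4539, 0.9078) | windmill J≥0.9078
J = 0.1269 → climb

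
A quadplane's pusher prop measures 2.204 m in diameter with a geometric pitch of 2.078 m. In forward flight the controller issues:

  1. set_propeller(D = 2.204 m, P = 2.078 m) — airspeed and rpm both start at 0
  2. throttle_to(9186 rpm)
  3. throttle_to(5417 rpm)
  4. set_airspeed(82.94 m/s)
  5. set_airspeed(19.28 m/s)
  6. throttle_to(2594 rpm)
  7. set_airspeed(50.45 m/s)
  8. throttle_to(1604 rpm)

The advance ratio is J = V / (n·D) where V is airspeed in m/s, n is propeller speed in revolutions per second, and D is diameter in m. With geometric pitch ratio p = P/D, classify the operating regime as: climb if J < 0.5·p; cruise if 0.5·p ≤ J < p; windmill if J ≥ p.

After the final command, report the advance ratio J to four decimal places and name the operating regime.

J = 0.8562, regime = cruise

set_propeller: D = 2.204 m, P = 2.078 m (p = P/D = 0.942831); state ← (V=0, rpm=0)
throttle_to(9186): rpm ← 9186
throttle_to(5417): rpm ← 5417
set_airspeed(82.94): V ← 82.94 m/s
set_airspeed(19.28): V ← 19.28 m/s
throttle_to(2594): rpm ← 2594
set_airspeed(50.45): V ← 50.45 m/s
throttle_to(1604): rpm ← 1604
final state: V = 50.45 m/s, rpm = 1604 → n = rpm/60 = 26.733333 rev/s
J = V / (n·D) = 50.45 / (26.733333 × 2.204) = 0.856242
regime bands: climb J<0.4714 | cruise [0.4714, 0.9428) | windmill J≥0.9428
J = 0.8562 → cruise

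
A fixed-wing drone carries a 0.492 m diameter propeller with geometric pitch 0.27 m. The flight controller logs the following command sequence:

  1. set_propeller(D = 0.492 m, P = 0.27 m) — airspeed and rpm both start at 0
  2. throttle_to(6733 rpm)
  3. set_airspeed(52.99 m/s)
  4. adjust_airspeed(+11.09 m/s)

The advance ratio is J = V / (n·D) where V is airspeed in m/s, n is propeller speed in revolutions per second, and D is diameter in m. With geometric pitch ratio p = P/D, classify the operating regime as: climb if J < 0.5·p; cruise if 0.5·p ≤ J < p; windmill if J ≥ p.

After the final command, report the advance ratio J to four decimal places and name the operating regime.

set_propeller: D = 0.492 m, P = 0.27 m (p = P/D = 0.548780); state ← (V=0, rpm=0)
throttle_to(6733): rpm ← 6733
set_airspeed(52.99): V ← 52.99 m/s
adjust_airspeed(+11.09): V ← 52.99 +11.09 = 64.08 m/s
final state: V = 64.08 m/s, rpm = 6733 → n = rpm/60 = 112.216667 rev/s
J = V / (n·D) = 64.08 / (112.216667 × 0.492) = 1.160647
regime bands: climb J<0.2744 | cruise [0.2744, 0.5488) | windmill J≥0.5488
J = 1.1606 → windmill

J = 1.1606, regime = windmill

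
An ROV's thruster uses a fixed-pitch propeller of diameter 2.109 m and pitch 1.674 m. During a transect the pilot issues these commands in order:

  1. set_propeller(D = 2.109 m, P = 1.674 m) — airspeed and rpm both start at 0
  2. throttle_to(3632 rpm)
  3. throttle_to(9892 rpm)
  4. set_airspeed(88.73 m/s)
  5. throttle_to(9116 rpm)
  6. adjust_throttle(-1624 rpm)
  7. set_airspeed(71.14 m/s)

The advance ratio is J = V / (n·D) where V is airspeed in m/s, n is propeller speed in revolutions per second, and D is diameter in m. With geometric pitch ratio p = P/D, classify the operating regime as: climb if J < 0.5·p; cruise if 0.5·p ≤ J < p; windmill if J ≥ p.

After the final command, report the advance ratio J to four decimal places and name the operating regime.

set_propeller: D = 2.109 m, P = 1.674 m (p = P/D = 0.793741); state ← (V=0, rpm=0)
throttle_to(3632): rpm ← 3632
throttle_to(9892): rpm ← 9892
set_airspeed(88.73): V ← 88.73 m/s
throttle_to(9116): rpm ← 9116
adjust_throttle(-1624): rpm ← 9116 -1624 = 7492
set_airspeed(71.14): V ← 71.14 m/s
final state: V = 71.14 m/s, rpm = 7492 → n = rpm/60 = 124.866667 rev/s
J = V / (n·D) = 71.14 / (124.866667 × 2.109) = 0.270141
regime bands: climb J<0.3969 | cruise [0.3969, 0.7937) | windmill J≥0.7937
J = 0.2701 → climb

J = 0.2701, regime = climb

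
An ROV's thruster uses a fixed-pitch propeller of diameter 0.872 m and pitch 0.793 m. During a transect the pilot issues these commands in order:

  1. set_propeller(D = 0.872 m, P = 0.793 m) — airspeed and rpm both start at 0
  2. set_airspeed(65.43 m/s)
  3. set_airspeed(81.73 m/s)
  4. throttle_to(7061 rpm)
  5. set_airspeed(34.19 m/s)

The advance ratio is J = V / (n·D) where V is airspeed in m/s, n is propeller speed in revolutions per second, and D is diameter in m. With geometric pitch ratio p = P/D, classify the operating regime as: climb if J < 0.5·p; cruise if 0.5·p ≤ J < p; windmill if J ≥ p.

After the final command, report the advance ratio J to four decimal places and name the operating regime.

J = 0.3332, regime = climb

set_propeller: D = 0.872 m, P = 0.793 m (p = P/D = 0.909404); state ← (V=0, rpm=0)
set_airspeed(65.43): V ← 65.43 m/s
set_airspeed(81.73): V ← 81.73 m/s
throttle_to(7061): rpm ← 7061
set_airspeed(34.19): V ← 34.19 m/s
final state: V = 34.19 m/s, rpm = 7061 → n = rpm/60 = 117.683333 rev/s
J = V / (n·D) = 34.19 / (117.683333 × 0.872) = 0.333171
regime bands: climb J<0.4547 | cruise [0.4547, 0.9094) | windmill J≥0.9094
J = 0.3332 → climb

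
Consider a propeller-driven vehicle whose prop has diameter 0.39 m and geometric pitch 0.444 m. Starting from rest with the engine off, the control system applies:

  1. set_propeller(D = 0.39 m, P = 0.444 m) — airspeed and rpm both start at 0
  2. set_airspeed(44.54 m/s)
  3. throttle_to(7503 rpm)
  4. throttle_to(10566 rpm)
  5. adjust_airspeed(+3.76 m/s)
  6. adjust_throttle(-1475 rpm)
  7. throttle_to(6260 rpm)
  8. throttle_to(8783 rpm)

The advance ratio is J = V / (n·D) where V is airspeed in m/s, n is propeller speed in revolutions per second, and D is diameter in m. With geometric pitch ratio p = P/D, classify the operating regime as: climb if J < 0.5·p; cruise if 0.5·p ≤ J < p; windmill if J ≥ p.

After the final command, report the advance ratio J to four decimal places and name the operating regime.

set_propeller: D = 0.39 m, P = 0.444 m (p = P/D = 1.138462); state ← (V=0, rpm=0)
set_airspeed(44.54): V ← 44.54 m/s
throttle_to(7503): rpm ← 7503
throttle_to(10566): rpm ← 10566
adjust_airspeed(+3.76): V ← 44.54 +3.76 = 48.3 m/s
adjust_throttle(-1475): rpm ← 10566 -1475 = 9091
throttle_to(6260): rpm ← 6260
throttle_to(8783): rpm ← 8783
final state: V = 48.3 m/s, rpm = 8783 → n = rpm/60 = 146.383333 rev/s
J = V / (n·D) = 48.3 / (146.383333 × 0.39) = 0.846040
regime bands: climb J<0.5692 | cruise [0.5692, 1.1385) | windmill J≥1.1385
J = 0.8460 → cruise

J = 0.8460, regime = cruise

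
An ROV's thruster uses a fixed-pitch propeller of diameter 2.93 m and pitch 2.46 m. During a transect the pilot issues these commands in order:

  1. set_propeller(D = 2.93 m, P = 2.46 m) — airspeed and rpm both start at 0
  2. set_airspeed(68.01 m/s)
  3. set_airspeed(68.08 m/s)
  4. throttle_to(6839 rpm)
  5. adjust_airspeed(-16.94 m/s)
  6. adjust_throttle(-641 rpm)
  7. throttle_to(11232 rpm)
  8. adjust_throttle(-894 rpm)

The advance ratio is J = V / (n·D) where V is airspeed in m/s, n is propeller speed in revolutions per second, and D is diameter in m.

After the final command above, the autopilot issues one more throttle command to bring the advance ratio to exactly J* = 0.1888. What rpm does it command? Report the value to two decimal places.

rpm = 5546.80

set_propeller: D = 2.93 m, P = 2.46 m (p = P/D = 0.839590); state ← (V=0, rpm=0)
set_airspeed(68.01): V ← 68.01 m/s
set_airspeed(68.08): V ← 68.08 m/s
throttle_to(6839): rpm ← 6839
adjust_airspeed(-16.94): V ← 68.08 -16.94 = 51.14 m/s
adjust_throttle(-641): rpm ← 6839 -641 = 6198
throttle_to(11232): rpm ← 11232
adjust_throttle(-894): rpm ← 11232 -894 = 10338
final state: V = 51.14 m/s, rpm = 10338 → n = rpm/60 = 172.300000 rev/s
target J* = 0.1888; solve J* = V/(n·D) for n: n = V/(J*·D) = 51.14/(0.1888 × 2.93) = 92.446636 rev/s
rpm = 60·n = 5546.798172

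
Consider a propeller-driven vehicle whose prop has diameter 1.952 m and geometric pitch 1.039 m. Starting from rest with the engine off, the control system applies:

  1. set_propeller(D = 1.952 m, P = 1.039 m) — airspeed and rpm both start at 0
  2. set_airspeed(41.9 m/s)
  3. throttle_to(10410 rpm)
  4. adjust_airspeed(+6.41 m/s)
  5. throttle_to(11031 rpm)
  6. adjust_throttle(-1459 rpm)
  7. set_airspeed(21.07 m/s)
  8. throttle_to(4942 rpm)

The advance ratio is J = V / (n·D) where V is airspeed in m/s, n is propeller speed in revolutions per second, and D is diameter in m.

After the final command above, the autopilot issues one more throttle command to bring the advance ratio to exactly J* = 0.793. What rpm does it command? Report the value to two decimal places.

set_propeller: D = 1.952 m, P = 1.039 m (p = P/D = 0.532275); state ← (V=0, rpm=0)
set_airspeed(41.9): V ← 41.9 m/s
throttle_to(10410): rpm ← 10410
adjust_airspeed(+6.41): V ← 41.9 +6.41 = 48.31 m/s
throttle_to(11031): rpm ← 11031
adjust_throttle(-1459): rpm ← 11031 -1459 = 9572
set_airspeed(21.07): V ← 21.07 m/s
throttle_to(4942): rpm ← 4942
final state: V = 21.07 m/s, rpm = 4942 → n = rpm/60 = 82.366667 rev/s
target J* = 0.793; solve J* = V/(n·D) for n: n = V/(J*·D) = 21.07/(0.793 × 1.952) = 13.611674 rev/s
rpm = 60·n = 816.700432

rpm = 816.70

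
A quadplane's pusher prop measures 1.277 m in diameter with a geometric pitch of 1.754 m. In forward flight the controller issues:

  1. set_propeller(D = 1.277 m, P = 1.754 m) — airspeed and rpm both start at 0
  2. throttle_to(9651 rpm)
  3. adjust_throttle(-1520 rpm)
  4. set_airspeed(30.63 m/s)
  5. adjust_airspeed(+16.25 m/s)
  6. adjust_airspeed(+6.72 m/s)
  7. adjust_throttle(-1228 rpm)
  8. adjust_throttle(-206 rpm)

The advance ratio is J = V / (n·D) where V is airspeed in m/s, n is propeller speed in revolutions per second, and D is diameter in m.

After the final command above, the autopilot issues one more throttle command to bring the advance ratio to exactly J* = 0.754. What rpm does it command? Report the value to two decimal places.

set_propeller: D = 1.277 m, P = 1.754 m (p = P/D = 1.373532); state ← (V=0, rpm=0)
throttle_to(9651): rpm ← 9651
adjust_throttle(-1520): rpm ← 9651 -1520 = 8131
set_airspeed(30.63): V ← 30.63 m/s
adjust_airspeed(+16.25): V ← 30.63 +16.25 = 46.88 m/s
adjust_airspeed(+6.72): V ← 46.88 +6.72 = 53.6 m/s
adjust_throttle(-1228): rpm ← 8131 -1228 = 6903
adjust_throttle(-206): rpm ← 6903 -206 = 6697
final state: V = 53.6 m/s, rpm = 6697 → n = rpm/60 = 111.616667 rev/s
target J* = 0.754; solve J* = V/(n·D) for n: n = V/(J*·D) = 53.6/(0.754 × 1.277) = 55.667606 rev/s
rpm = 60·n = 3340.056374

rpm = 3340.06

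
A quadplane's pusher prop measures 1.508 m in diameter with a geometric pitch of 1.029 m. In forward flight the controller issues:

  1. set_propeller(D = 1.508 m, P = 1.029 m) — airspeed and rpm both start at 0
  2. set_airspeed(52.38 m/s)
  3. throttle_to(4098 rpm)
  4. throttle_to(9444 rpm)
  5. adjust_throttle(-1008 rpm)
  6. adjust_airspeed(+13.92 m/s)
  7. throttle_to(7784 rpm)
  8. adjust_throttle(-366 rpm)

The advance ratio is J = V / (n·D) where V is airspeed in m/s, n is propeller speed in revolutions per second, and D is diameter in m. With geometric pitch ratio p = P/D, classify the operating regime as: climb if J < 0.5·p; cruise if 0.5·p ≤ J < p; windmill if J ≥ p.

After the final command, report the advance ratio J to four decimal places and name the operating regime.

J = 0.3556, regime = cruise

set_propeller: D = 1.508 m, P = 1.029 m (p = P/D = 0.682361); state ← (V=0, rpm=0)
set_airspeed(52.38): V ← 52.38 m/s
throttle_to(4098): rpm ← 4098
throttle_to(9444): rpm ← 9444
adjust_throttle(-1008): rpm ← 9444 -1008 = 8436
adjust_airspeed(+13.92): V ← 52.38 +13.92 = 66.3 m/s
throttle_to(7784): rpm ← 7784
adjust_throttle(-366): rpm ← 7784 -366 = 7418
final state: V = 66.3 m/s, rpm = 7418 → n = rpm/60 = 123.633333 rev/s
J = V / (n·D) = 66.3 / (123.633333 × 1.508) = 0.355612
regime bands: climb J<0.3412 | cruise [0.3412, 0.6824) | windmill J≥0.6824
J = 0.3556 → cruise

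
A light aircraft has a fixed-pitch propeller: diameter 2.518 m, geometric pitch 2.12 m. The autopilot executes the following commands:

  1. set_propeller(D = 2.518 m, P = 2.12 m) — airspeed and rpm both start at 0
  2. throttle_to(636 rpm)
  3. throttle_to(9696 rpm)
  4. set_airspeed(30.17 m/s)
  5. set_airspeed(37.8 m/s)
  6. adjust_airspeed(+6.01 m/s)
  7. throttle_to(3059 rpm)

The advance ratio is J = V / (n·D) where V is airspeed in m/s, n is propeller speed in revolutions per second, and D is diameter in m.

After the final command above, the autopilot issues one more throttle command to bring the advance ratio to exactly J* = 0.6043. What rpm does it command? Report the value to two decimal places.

set_propeller: D = 2.518 m, P = 2.12 m (p = P/D = 0.841938); state ← (V=0, rpm=0)
throttle_to(636): rpm ← 636
throttle_to(9696): rpm ← 9696
set_airspeed(30.17): V ← 30.17 m/s
set_airspeed(37.8): V ← 37.8 m/s
adjust_airspeed(+6.01): V ← 37.8 +6.01 = 43.81 m/s
throttle_to(3059): rpm ← 3059
final state: V = 43.81 m/s, rpm = 3059 → n = rpm/60 = 50.983333 rev/s
target J* = 0.6043; solve J* = V/(n·D) for n: n = V/(J*·D) = 43.81/(0.6043 × 2.518) = 28.791543 rev/s
rpm = 60·n = 1727.492552

rpm = 1727.49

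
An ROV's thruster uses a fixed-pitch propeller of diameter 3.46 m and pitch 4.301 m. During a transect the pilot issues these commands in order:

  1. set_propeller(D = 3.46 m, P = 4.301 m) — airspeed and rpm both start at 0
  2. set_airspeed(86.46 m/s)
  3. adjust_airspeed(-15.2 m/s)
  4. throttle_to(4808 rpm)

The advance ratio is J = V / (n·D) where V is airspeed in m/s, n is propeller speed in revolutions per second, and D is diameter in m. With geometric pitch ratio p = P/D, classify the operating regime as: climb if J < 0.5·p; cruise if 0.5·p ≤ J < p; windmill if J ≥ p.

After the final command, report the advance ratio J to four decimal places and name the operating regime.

set_propeller: D = 3.46 m, P = 4.301 m (p = P/D = 1.243064); state ← (V=0, rpm=0)
set_airspeed(86.46): V ← 86.46 m/s
adjust_airspeed(-15.2): V ← 86.46 -15.2 = 71.26 m/s
throttle_to(4808): rpm ← 4808
final state: V = 71.26 m/s, rpm = 4808 → n = rpm/60 = 80.133333 rev/s
J = V / (n·D) = 71.26 / (80.133333 × 3.46) = 0.257014
regime bands: climb J<0.6215 | cruise [0.6215, 1.2431) | windmill J≥1.2431
J = 0.2570 → climb

J = 0.2570, regime = climb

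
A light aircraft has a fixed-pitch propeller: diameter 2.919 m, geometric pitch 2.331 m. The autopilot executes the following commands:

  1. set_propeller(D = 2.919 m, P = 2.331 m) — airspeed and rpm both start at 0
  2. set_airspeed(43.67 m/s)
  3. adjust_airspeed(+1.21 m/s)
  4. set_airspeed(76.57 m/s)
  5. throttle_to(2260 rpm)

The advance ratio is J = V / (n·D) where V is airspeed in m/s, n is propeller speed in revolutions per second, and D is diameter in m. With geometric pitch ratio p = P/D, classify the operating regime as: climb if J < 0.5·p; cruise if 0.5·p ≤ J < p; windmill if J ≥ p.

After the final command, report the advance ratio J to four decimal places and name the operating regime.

J = 0.6964, regime = cruise

set_propeller: D = 2.919 m, P = 2.331 m (p = P/D = 0.798561); state ← (V=0, rpm=0)
set_airspeed(43.67): V ← 43.67 m/s
adjust_airspeed(+1.21): V ← 43.67 +1.21 = 44.88 m/s
set_airspeed(76.57): V ← 76.57 m/s
throttle_to(2260): rpm ← 2260
final state: V = 76.57 m/s, rpm = 2260 → n = rpm/60 = 37.666667 rev/s
J = V / (n·D) = 76.57 / (37.666667 × 2.919) = 0.696414
regime bands: climb J<0.3993 | cruise [0.3993, 0.7986) | windmill J≥0.7986
J = 0.6964 → cruise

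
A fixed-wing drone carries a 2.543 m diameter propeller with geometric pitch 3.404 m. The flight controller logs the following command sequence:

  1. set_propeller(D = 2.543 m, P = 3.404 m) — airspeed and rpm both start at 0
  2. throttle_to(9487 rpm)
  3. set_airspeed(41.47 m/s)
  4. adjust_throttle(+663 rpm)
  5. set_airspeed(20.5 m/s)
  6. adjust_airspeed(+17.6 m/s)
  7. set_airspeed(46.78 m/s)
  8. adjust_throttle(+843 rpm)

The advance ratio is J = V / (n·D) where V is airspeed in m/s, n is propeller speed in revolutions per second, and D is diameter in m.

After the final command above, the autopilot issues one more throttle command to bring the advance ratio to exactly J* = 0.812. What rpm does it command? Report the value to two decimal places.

set_propeller: D = 2.543 m, P = 3.404 m (p = P/D = 1.338576); state ← (V=0, rpm=0)
throttle_to(9487): rpm ← 9487
set_airspeed(41.47): V ← 41.47 m/s
adjust_throttle(+663): rpm ← 9487 +663 = 10150
set_airspeed(20.5): V ← 20.5 m/s
adjust_airspeed(+17.6): V ← 20.5 +17.6 = 38.1 m/s
set_airspeed(46.78): V ← 46.78 m/s
adjust_throttle(+843): rpm ← 10150 +843 = 10993
final state: V = 46.78 m/s, rpm = 10993 → n = rpm/60 = 183.216667 rev/s
target J* = 0.812; solve J* = V/(n·D) for n: n = V/(J*·D) = 46.78/(0.812 × 2.543) = 22.654675 rev/s
rpm = 60·n = 1359.280474

rpm = 1359.28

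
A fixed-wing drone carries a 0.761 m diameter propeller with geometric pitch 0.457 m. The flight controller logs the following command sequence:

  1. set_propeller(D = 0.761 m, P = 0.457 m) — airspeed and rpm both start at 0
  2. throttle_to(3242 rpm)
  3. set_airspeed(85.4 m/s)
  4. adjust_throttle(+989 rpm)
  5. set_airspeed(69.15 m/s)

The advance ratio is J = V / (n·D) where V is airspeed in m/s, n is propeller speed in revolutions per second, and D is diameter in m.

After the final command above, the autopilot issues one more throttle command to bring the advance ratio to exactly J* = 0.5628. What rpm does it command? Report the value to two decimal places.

set_propeller: D = 0.761 m, P = 0.457 m (p = P/D = 0.600526); state ← (V=0, rpm=0)
throttle_to(3242): rpm ← 3242
set_airspeed(85.4): V ← 85.4 m/s
adjust_throttle(+989): rpm ← 3242 +989 = 4231
set_airspeed(69.15): V ← 69.15 m/s
final state: V = 69.15 m/s, rpm = 4231 → n = rpm/60 = 70.516667 rev/s
target J* = 0.5628; solve J* = V/(n·D) for n: n = V/(J*·D) = 69.15/(0.5628 × 0.761) = 161.455721 rev/s
rpm = 60·n = 9687.343272

rpm = 9687.34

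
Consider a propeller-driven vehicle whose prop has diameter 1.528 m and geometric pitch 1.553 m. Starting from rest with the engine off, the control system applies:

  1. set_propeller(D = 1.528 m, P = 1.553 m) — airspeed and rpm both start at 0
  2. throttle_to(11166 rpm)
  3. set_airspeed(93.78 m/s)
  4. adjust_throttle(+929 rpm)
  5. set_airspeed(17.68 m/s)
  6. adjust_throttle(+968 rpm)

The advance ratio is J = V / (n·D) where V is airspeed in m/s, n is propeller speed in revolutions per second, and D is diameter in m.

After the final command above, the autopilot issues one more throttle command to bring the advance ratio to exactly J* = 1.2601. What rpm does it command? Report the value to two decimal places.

rpm = 550.94

set_propeller: D = 1.528 m, P = 1.553 m (p = P/D = 1.016361); state ← (V=0, rpm=0)
throttle_to(11166): rpm ← 11166
set_airspeed(93.78): V ← 93.78 m/s
adjust_throttle(+929): rpm ← 11166 +929 = 12095
set_airspeed(17.68): V ← 17.68 m/s
adjust_throttle(+968): rpm ← 12095 +968 = 13063
final state: V = 17.68 m/s, rpm = 13063 → n = rpm/60 = 217.716667 rev/s
target J* = 1.2601; solve J* = V/(n·D) for n: n = V/(J*·D) = 17.68/(1.2601 × 1.528) = 9.182351 rev/s
rpm = 60·n = 550.941066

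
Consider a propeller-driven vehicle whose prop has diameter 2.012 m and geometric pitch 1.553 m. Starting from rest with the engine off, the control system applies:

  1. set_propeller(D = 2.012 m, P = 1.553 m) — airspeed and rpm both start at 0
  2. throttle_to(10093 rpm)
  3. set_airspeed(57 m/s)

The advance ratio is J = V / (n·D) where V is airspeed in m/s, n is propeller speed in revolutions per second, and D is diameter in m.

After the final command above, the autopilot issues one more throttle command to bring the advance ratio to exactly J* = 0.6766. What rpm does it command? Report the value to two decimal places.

set_propeller: D = 2.012 m, P = 1.553 m (p = P/D = 0.771869); state ← (V=0, rpm=0)
throttle_to(10093): rpm ← 10093
set_airspeed(57): V ← 57 m/s
final state: V = 57 m/s, rpm = 10093 → n = rpm/60 = 168.216667 rev/s
target J* = 0.6766; solve J* = V/(n·D) for n: n = V/(J*·D) = 57/(0.6766 × 2.012) = 41.871150 rev/s
rpm = 60·n = 2512.268981

rpm = 2512.27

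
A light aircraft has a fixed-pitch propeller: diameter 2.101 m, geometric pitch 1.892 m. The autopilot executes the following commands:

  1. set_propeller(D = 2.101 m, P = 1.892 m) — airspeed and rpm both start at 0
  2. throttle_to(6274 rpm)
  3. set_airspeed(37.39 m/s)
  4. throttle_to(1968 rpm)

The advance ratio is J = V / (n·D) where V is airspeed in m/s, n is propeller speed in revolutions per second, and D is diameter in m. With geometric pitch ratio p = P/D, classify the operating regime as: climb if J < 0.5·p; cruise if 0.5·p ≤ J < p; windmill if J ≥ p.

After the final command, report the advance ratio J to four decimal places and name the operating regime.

set_propeller: D = 2.101 m, P = 1.892 m (p = P/D = 0.900524); state ← (V=0, rpm=0)
throttle_to(6274): rpm ← 6274
set_airspeed(37.39): V ← 37.39 m/s
throttle_to(1968): rpm ← 1968
final state: V = 37.39 m/s, rpm = 1968 → n = rpm/60 = 32.800000 rev/s
J = V / (n·D) = 37.39 / (32.800000 × 2.101) = 0.542570
regime bands: climb J<0.4503 | cruise [0.4503, 0.9005) | windmill J≥0.9005
J = 0.5426 → cruise

J = 0.5426, regime = cruise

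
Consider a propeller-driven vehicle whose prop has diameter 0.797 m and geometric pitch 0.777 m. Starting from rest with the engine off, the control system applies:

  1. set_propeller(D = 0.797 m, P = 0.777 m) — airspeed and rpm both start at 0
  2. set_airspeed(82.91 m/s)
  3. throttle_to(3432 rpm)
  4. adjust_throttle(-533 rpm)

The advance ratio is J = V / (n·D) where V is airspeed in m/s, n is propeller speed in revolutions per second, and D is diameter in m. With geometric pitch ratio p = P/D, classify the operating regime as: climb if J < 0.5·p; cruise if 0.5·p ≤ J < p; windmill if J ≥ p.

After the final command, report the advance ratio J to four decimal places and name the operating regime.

set_propeller: D = 0.797 m, P = 0.777 m (p = P/D = 0.974906); state ← (V=0, rpm=0)
set_airspeed(82.91): V ← 82.91 m/s
throttle_to(3432): rpm ← 3432
adjust_throttle(-533): rpm ← 3432 -533 = 2899
final state: V = 82.91 m/s, rpm = 2899 → n = rpm/60 = 48.316667 rev/s
J = V / (n·D) = 82.91 / (48.316667 × 0.797) = 2.153038
regime bands: climb J<0.4875 | cruise [0.4875, 0.9749) | windmill J≥0.9749
J = 2.1530 → windmill

J = 2.1530, regime = windmill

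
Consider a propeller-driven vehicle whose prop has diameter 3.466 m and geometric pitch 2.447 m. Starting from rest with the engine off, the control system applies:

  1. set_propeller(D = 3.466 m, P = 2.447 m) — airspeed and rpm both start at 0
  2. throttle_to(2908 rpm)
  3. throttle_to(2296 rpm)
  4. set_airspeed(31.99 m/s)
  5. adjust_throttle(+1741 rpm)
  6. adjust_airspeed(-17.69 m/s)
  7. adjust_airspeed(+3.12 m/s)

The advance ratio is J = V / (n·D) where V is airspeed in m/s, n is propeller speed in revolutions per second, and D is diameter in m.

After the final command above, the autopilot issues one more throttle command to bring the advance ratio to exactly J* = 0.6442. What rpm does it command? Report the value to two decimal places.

set_propeller: D = 3.466 m, P = 2.447 m (p = P/D = 0.706001); state ← (V=0, rpm=0)
throttle_to(2908): rpm ← 2908
throttle_to(2296): rpm ← 2296
set_airspeed(31.99): V ← 31.99 m/s
adjust_throttle(+1741): rpm ← 2296 +1741 = 4037
adjust_airspeed(-17.69): V ← 31.99 -17.69 = 14.3 m/s
adjust_airspeed(+3.12): V ← 14.3 +3.12 = 17.42 m/s
final state: V = 17.42 m/s, rpm = 4037 → n = rpm/60 = 67.283333 rev/s
target J* = 0.6442; solve J* = V/(n·D) for n: n = V/(J*·D) = 17.42/(0.6442 × 3.466) = 7.801873 rev/s
rpm = 60·n = 468.112375

rpm = 468.11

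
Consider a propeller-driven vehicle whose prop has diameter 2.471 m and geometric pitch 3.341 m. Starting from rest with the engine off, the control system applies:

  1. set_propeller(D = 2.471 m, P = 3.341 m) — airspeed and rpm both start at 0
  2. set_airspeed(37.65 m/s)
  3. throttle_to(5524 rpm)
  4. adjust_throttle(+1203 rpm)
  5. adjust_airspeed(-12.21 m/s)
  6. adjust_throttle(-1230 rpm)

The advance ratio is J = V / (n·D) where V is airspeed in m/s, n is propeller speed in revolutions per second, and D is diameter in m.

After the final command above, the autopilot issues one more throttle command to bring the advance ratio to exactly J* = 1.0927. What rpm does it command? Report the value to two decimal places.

rpm = 565.32

set_propeller: D = 2.471 m, P = 3.341 m (p = P/D = 1.352084); state ← (V=0, rpm=0)
set_airspeed(37.65): V ← 37.65 m/s
throttle_to(5524): rpm ← 5524
adjust_throttle(+1203): rpm ← 5524 +1203 = 6727
adjust_airspeed(-12.21): V ← 37.65 -12.21 = 25.44 m/s
adjust_throttle(-1230): rpm ← 6727 -1230 = 5497
final state: V = 25.44 m/s, rpm = 5497 → n = rpm/60 = 91.616667 rev/s
target J* = 1.0927; solve J* = V/(n·D) for n: n = V/(J*·D) = 25.44/(1.0927 × 2.471) = 9.422007 rev/s
rpm = 60·n = 565.320415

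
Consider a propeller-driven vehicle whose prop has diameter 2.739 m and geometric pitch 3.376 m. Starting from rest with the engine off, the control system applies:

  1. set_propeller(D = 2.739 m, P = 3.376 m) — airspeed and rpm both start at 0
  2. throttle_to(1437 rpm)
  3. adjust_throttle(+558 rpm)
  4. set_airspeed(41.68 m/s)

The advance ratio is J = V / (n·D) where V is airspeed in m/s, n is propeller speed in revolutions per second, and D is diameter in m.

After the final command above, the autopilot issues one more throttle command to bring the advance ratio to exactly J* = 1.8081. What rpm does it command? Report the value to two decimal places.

set_propeller: D = 2.739 m, P = 3.376 m (p = P/D = 1.232567); state ← (V=0, rpm=0)
throttle_to(1437): rpm ← 1437
adjust_throttle(+558): rpm ← 1437 +558 = 1995
set_airspeed(41.68): V ← 41.68 m/s
final state: V = 41.68 m/s, rpm = 1995 → n = rpm/60 = 33.250000 rev/s
target J* = 1.8081; solve J* = V/(n·D) for n: n = V/(J*·D) = 41.68/(1.8081 × 2.739) = 8.416145 rev/s
rpm = 60·n = 504.968726

rpm = 504.97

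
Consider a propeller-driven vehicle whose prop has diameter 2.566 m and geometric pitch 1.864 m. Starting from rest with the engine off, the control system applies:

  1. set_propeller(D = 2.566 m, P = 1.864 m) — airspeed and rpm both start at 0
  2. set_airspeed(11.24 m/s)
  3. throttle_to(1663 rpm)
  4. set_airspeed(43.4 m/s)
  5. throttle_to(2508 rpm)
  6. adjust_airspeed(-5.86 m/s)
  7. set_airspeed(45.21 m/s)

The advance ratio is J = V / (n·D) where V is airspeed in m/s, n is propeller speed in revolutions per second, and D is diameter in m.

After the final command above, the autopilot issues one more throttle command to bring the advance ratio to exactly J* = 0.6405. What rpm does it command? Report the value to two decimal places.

set_propeller: D = 2.566 m, P = 1.864 m (p = P/D = 0.726422); state ← (V=0, rpm=0)
set_airspeed(11.24): V ← 11.24 m/s
throttle_to(1663): rpm ← 1663
set_airspeed(43.4): V ← 43.4 m/s
throttle_to(2508): rpm ← 2508
adjust_airspeed(-5.86): V ← 43.4 -5.86 = 37.54 m/s
set_airspeed(45.21): V ← 45.21 m/s
final state: V = 45.21 m/s, rpm = 2508 → n = rpm/60 = 41.800000 rev/s
target J* = 0.6405; solve J* = V/(n·D) for n: n = V/(J*·D) = 45.21/(0.6405 × 2.566) = 27.507981 rev/s
rpm = 60·n = 1650.478880

rpm = 1650.48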